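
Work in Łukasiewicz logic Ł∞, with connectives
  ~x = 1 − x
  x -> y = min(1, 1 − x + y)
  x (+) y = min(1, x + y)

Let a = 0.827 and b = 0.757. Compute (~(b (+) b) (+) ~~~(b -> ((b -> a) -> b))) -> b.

1.000

b (+) b = min(1, 0.757 + 0.757) = min(1, 1.514) = 1.000
~(b (+) b) = 1 − 1.000 = 0.000
b -> a = min(1, 1 − 0.757 + 0.827) = min(1, 1.070) = 1.000
(b -> a) -> b = min(1, 1 − 1.000 + 0.757) = min(1, 0.757) = 0.757
b -> ((b -> a) -> b) = min(1, 1 − 0.757 + 0.757) = min(1, 1.000) = 1.000
~(b -> ((b -> a) -> b)) = 1 − 1.000 = 0.000
~~(b -> ((b -> a) -> b)) = 1 − 0.000 = 1.000
~~~(b -> ((b -> a) -> b)) = 1 − 1.000 = 0.000
~(b (+) b) (+) ~~~(b -> ((b -> a) -> b)) = min(1, 0.000 + 0.000) = min(1, 0.000) = 0.000
(~(b (+) b) (+) ~~~(b -> ((b -> a) -> b))) -> b = min(1, 1 − 0.000 + 0.757) = min(1, 1.757) = 1.000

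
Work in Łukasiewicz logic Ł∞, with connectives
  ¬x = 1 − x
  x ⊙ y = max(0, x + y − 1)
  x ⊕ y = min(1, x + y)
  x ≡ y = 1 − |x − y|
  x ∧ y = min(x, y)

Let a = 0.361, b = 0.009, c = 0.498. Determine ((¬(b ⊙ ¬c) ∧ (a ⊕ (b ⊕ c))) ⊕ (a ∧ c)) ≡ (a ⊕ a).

¬c = 1 − 0.498 = 0.502
b ⊙ ¬c = max(0, 0.009 + 0.502 − 1) = max(0, -0.489) = 0.000
¬(b ⊙ ¬c) = 1 − 0.000 = 1.000
b ⊕ c = min(1, 0.009 + 0.498) = min(1, 0.507) = 0.507
a ⊕ (b ⊕ c) = min(1, 0.361 + 0.507) = min(1, 0.868) = 0.868
¬(b ⊙ ¬c) ∧ (a ⊕ (b ⊕ c)) = min(1.000, 0.868) = 0.868
a ∧ c = min(0.361, 0.498) = 0.361
(¬(b ⊙ ¬c) ∧ (a ⊕ (b ⊕ c))) ⊕ (a ∧ c) = min(1, 0.868 + 0.361) = min(1, 1.229) = 1.000
a ⊕ a = min(1, 0.361 + 0.361) = min(1, 0.722) = 0.722
((¬(b ⊙ ¬c) ∧ (a ⊕ (b ⊕ c))) ⊕ (a ∧ c)) ≡ (a ⊕ a) = 1 − |1.000 − 0.722| = 1 − 0.278 = 0.722

0.722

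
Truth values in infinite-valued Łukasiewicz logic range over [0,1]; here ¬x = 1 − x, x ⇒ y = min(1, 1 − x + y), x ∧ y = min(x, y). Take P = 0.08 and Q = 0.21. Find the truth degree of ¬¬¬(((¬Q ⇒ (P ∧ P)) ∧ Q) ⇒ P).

¬Q = 1 − 0.21 = 0.79
P ∧ P = min(0.08, 0.08) = 0.08
¬Q ⇒ (P ∧ P) = min(1, 1 − 0.79 + 0.08) = min(1, 0.29) = 0.29
(¬Q ⇒ (P ∧ P)) ∧ Q = min(0.29, 0.21) = 0.21
((¬Q ⇒ (P ∧ P)) ∧ Q) ⇒ P = min(1, 1 − 0.21 + 0.08) = min(1, 0.87) = 0.87
¬(((¬Q ⇒ (P ∧ P)) ∧ Q) ⇒ P) = 1 − 0.87 = 0.13
¬¬(((¬Q ⇒ (P ∧ P)) ∧ Q) ⇒ P) = 1 − 0.13 = 0.87
¬¬¬(((¬Q ⇒ (P ∧ P)) ∧ Q) ⇒ P) = 1 − 0.87 = 0.13

0.13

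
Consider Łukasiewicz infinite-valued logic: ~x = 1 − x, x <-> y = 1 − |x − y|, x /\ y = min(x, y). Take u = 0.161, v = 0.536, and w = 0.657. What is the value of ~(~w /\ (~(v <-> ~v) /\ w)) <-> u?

0.233

~w = 1 − 0.657 = 0.343
~v = 1 − 0.536 = 0.464
v <-> ~v = 1 − |0.536 − 0.464| = 1 − 0.072 = 0.928
~(v <-> ~v) = 1 − 0.928 = 0.072
~(v <-> ~v) /\ w = min(0.072, 0.657) = 0.072
~w /\ (~(v <-> ~v) /\ w) = min(0.343, 0.072) = 0.072
~(~w /\ (~(v <-> ~v) /\ w)) = 1 − 0.072 = 0.928
~(~w /\ (~(v <-> ~v) /\ w)) <-> u = 1 − |0.928 − 0.161| = 1 − 0.767 = 0.233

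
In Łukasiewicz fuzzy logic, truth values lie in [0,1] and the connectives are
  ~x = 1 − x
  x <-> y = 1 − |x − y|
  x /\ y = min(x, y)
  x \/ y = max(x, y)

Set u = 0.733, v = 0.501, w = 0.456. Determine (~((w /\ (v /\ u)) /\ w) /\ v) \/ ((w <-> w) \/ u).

v /\ u = min(0.501, 0.733) = 0.501
w /\ (v /\ u) = min(0.456, 0.501) = 0.456
(w /\ (v /\ u)) /\ w = min(0.456, 0.456) = 0.456
~((w /\ (v /\ u)) /\ w) = 1 − 0.456 = 0.544
~((w /\ (v /\ u)) /\ w) /\ v = min(0.544, 0.501) = 0.501
w <-> w = 1 − |0.456 − 0.456| = 1 − 0.000 = 1.000
(w <-> w) \/ u = max(1.000, 0.733) = 1.000
(~((w /\ (v /\ u)) /\ w) /\ v) \/ ((w <-> w) \/ u) = max(0.501, 1.000) = 1.000

1.000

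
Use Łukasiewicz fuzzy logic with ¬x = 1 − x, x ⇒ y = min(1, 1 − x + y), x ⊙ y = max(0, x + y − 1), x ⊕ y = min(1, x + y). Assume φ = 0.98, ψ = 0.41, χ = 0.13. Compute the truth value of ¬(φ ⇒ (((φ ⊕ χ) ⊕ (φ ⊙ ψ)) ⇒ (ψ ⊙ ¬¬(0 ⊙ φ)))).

0.98

φ ⊕ χ = min(1, 0.98 + 0.13) = min(1, 1.11) = 1.00
φ ⊙ ψ = max(0, 0.98 + 0.41 − 1) = max(0, 0.39) = 0.39
(φ ⊕ χ) ⊕ (φ ⊙ ψ) = min(1, 1.00 + 0.39) = min(1, 1.39) = 1.00
0 ⊙ φ = max(0, 0.00 + 0.98 − 1) = max(0, -0.02) = 0.00
¬(0 ⊙ φ) = 1 − 0.00 = 1.00
¬¬(0 ⊙ φ) = 1 − 1.00 = 0.00
ψ ⊙ ¬¬(0 ⊙ φ) = max(0, 0.41 + 0.00 − 1) = max(0, -0.59) = 0.00
((φ ⊕ χ) ⊕ (φ ⊙ ψ)) ⇒ (ψ ⊙ ¬¬(0 ⊙ φ)) = min(1, 1 − 1.00 + 0.00) = min(1, 0.00) = 0.00
φ ⇒ (((φ ⊕ χ) ⊕ (φ ⊙ ψ)) ⇒ (ψ ⊙ ¬¬(0 ⊙ φ))) = min(1, 1 − 0.98 + 0.00) = min(1, 0.02) = 0.02
¬(φ ⇒ (((φ ⊕ χ) ⊕ (φ ⊙ ψ)) ⇒ (ψ ⊙ ¬¬(0 ⊙ φ)))) = 1 − 0.02 = 0.98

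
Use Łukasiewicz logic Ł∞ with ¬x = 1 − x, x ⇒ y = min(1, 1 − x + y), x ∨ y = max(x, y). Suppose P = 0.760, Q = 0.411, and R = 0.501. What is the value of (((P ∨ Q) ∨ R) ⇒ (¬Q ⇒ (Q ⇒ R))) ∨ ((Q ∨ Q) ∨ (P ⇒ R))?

P ∨ Q = max(0.760, 0.411) = 0.760
(P ∨ Q) ∨ R = max(0.760, 0.501) = 0.760
¬Q = 1 − 0.411 = 0.589
Q ⇒ R = min(1, 1 − 0.411 + 0.501) = min(1, 1.090) = 1.000
¬Q ⇒ (Q ⇒ R) = min(1, 1 − 0.589 + 1.000) = min(1, 1.411) = 1.000
((P ∨ Q) ∨ R) ⇒ (¬Q ⇒ (Q ⇒ R)) = min(1, 1 − 0.760 + 1.000) = min(1, 1.240) = 1.000
Q ∨ Q = max(0.411, 0.411) = 0.411
P ⇒ R = min(1, 1 − 0.760 + 0.501) = min(1, 0.741) = 0.741
(Q ∨ Q) ∨ (P ⇒ R) = max(0.411, 0.741) = 0.741
(((P ∨ Q) ∨ R) ⇒ (¬Q ⇒ (Q ⇒ R))) ∨ ((Q ∨ Q) ∨ (P ⇒ R)) = max(1.000, 0.741) = 1.000

1.000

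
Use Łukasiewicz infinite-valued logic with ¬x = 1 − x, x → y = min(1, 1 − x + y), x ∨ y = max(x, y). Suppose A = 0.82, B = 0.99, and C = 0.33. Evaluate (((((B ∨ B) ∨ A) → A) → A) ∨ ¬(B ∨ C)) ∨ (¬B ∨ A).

B ∨ B = max(0.99, 0.99) = 0.99
(B ∨ B) ∨ A = max(0.99, 0.82) = 0.99
((B ∨ B) ∨ A) → A = min(1, 1 − 0.99 + 0.82) = min(1, 0.83) = 0.83
(((B ∨ B) ∨ A) → A) → A = min(1, 1 − 0.83 + 0.82) = min(1, 0.99) = 0.99
B ∨ C = max(0.99, 0.33) = 0.99
¬(B ∨ C) = 1 − 0.99 = 0.01
((((B ∨ B) ∨ A) → A) → A) ∨ ¬(B ∨ C) = max(0.99, 0.01) = 0.99
¬B = 1 − 0.99 = 0.01
¬B ∨ A = max(0.01, 0.82) = 0.82
(((((B ∨ B) ∨ A) → A) → A) ∨ ¬(B ∨ C)) ∨ (¬B ∨ A) = max(0.99, 0.82) = 0.99

0.99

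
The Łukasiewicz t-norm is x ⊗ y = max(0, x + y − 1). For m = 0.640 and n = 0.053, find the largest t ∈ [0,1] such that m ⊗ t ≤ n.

The residuum of the Łukasiewicz t-norm gives the supremum: min(1, 1 − 0.640 + 0.053).
1 − 0.640 + 0.053 = 0.413, so t = min(1, 0.413) = 0.413.
Check: 0.640 ⊗ 0.413 = max(0, 0.053) = 0.053 ≤ 0.053.

0.413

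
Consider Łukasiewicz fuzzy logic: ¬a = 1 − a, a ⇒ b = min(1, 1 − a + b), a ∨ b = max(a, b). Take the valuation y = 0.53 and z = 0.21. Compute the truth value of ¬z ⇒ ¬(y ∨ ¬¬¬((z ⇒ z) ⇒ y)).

¬z = 1 − 0.21 = 0.79
z ⇒ z = min(1, 1 − 0.21 + 0.21) = min(1, 1.00) = 1.00
(z ⇒ z) ⇒ y = min(1, 1 − 1.00 + 0.53) = min(1, 0.53) = 0.53
¬((z ⇒ z) ⇒ y) = 1 − 0.53 = 0.47
¬¬((z ⇒ z) ⇒ y) = 1 − 0.47 = 0.53
¬¬¬((z ⇒ z) ⇒ y) = 1 − 0.53 = 0.47
y ∨ ¬¬¬((z ⇒ z) ⇒ y) = max(0.53, 0.47) = 0.53
¬(y ∨ ¬¬¬((z ⇒ z) ⇒ y)) = 1 − 0.53 = 0.47
¬z ⇒ ¬(y ∨ ¬¬¬((z ⇒ z) ⇒ y)) = min(1, 1 − 0.79 + 0.47) = min(1, 0.68) = 0.68

0.68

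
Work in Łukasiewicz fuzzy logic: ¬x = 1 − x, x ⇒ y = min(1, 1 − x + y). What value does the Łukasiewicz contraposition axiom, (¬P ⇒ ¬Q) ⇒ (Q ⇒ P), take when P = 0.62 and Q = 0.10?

¬P = 1 − 0.62 = 0.38
¬Q = 1 − 0.10 = 0.90
¬P ⇒ ¬Q = min(1, 1 − 0.38 + 0.90) = min(1, 1.52) = 1.00
Q ⇒ P = min(1, 1 − 0.10 + 0.62) = min(1, 1.52) = 1.00
(¬P ⇒ ¬Q) ⇒ (Q ⇒ P) = min(1, 1 − 1.00 + 1.00) = min(1, 1.00) = 1.00
(As expected: an axiom of Ł∞, always 1.)

1.00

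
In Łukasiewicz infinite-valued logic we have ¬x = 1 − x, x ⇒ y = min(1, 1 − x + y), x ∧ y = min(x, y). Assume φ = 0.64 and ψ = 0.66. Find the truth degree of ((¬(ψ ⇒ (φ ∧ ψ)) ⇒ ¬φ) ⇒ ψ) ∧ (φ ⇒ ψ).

φ ∧ ψ = min(0.64, 0.66) = 0.64
ψ ⇒ (φ ∧ ψ) = min(1, 1 − 0.66 + 0.64) = min(1, 0.98) = 0.98
¬(ψ ⇒ (φ ∧ ψ)) = 1 − 0.98 = 0.02
¬φ = 1 − 0.64 = 0.36
¬(ψ ⇒ (φ ∧ ψ)) ⇒ ¬φ = min(1, 1 − 0.02 + 0.36) = min(1, 1.34) = 1.00
(¬(ψ ⇒ (φ ∧ ψ)) ⇒ ¬φ) ⇒ ψ = min(1, 1 − 1.00 + 0.66) = min(1, 0.66) = 0.66
φ ⇒ ψ = min(1, 1 − 0.64 + 0.66) = min(1, 1.02) = 1.00
((¬(ψ ⇒ (φ ∧ ψ)) ⇒ ¬φ) ⇒ ψ) ∧ (φ ⇒ ψ) = min(0.66, 1.00) = 0.66

0.66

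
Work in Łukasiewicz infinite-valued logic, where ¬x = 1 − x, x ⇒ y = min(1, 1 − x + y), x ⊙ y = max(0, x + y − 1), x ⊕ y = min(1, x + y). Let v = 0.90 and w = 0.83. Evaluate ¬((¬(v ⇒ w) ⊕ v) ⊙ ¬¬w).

v ⇒ w = min(1, 1 − 0.90 + 0.83) = min(1, 0.93) = 0.93
¬(v ⇒ w) = 1 − 0.93 = 0.07
¬(v ⇒ w) ⊕ v = min(1, 0.07 + 0.90) = min(1, 0.97) = 0.97
¬w = 1 − 0.83 = 0.17
¬¬w = 1 − 0.17 = 0.83
(¬(v ⇒ w) ⊕ v) ⊙ ¬¬w = max(0, 0.97 + 0.83 − 1) = max(0, 0.80) = 0.80
¬((¬(v ⇒ w) ⊕ v) ⊙ ¬¬w) = 1 − 0.80 = 0.20

0.20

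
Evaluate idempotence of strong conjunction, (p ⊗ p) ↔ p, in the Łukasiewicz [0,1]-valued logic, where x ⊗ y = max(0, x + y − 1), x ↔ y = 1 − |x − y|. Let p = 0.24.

p ⊗ p = max(0, 0.24 + 0.24 − 1) = max(0, -0.52) = 0.00
(p ⊗ p) ↔ p = 1 − |0.00 − 0.24| = 1 − 0.24 = 0.76
(The value 0.76 < 1 shows this instance is not satisfied; fails in Ł∞ since a ⊗ a = max(0, 2a−1) ≠ a in general.)

0.76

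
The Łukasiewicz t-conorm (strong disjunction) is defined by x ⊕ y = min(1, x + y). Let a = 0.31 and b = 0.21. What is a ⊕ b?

a ⊕ b = min(1, 0.31 + 0.21) = min(1, 0.52) = 0.52
For comparison, the Gödel t-conorm max(x, y) would give 0.31.

0.52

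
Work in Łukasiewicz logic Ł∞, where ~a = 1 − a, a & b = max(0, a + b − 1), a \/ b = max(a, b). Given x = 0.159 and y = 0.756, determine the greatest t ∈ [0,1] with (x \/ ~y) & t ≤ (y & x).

~y = 1 − 0.756 = 0.244
x \/ ~y = max(0.159, 0.244) = 0.244
So the left factor is x \/ ~y = 0.244.
y & x = max(0, 0.756 + 0.159 − 1) = max(0, -0.085) = 0.000
So the right-hand bound is y & x = 0.000.
The residuum of the Łukasiewicz t-norm gives the supremum: min(1, 1 − 0.244 + 0.000).
1 − 0.244 + 0.000 = 0.756, so t = min(1, 0.756) = 0.756.
Check: 0.244 & 0.756 = max(0, 0.000) = 0.000 ≤ 0.000.

0.756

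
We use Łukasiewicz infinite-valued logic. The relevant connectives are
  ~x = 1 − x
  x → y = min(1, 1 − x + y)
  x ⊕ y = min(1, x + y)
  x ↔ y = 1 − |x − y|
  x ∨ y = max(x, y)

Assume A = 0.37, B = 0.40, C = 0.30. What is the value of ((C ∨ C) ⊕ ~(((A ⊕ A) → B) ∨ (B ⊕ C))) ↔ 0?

0.40

C ∨ C = max(0.30, 0.30) = 0.30
A ⊕ A = min(1, 0.37 + 0.37) = min(1, 0.74) = 0.74
(A ⊕ A) → B = min(1, 1 − 0.74 + 0.40) = min(1, 0.66) = 0.66
B ⊕ C = min(1, 0.40 + 0.30) = min(1, 0.70) = 0.70
((A ⊕ A) → B) ∨ (B ⊕ C) = max(0.66, 0.70) = 0.70
~(((A ⊕ A) → B) ∨ (B ⊕ C)) = 1 − 0.70 = 0.30
(C ∨ C) ⊕ ~(((A ⊕ A) → B) ∨ (B ⊕ C)) = min(1, 0.30 + 0.30) = min(1, 0.60) = 0.60
((C ∨ C) ⊕ ~(((A ⊕ A) → B) ∨ (B ⊕ C))) ↔ 0 = 1 − |0.60 − 0.00| = 1 − 0.60 = 0.40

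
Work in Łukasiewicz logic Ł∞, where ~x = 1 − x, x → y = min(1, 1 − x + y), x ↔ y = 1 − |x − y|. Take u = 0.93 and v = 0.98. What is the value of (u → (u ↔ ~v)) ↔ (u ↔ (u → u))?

~v = 1 − 0.98 = 0.02
u ↔ ~v = 1 − |0.93 − 0.02| = 1 − 0.91 = 0.09
u → (u ↔ ~v) = min(1, 1 − 0.93 + 0.09) = min(1, 0.16) = 0.16
u → u = min(1, 1 − 0.93 + 0.93) = min(1, 1.00) = 1.00
u ↔ (u → u) = 1 − |0.93 − 1.00| = 1 − 0.07 = 0.93
(u → (u ↔ ~v)) ↔ (u ↔ (u → u)) = 1 − |0.16 − 0.93| = 1 − 0.77 = 0.23

0.23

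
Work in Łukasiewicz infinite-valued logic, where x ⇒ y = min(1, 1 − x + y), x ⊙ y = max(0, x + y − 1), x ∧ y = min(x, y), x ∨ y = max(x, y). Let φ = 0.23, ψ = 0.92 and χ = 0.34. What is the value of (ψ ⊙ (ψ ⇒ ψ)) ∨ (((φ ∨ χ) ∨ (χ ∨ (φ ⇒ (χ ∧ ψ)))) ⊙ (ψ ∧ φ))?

ψ ⇒ ψ = min(1, 1 − 0.92 + 0.92) = min(1, 1.00) = 1.00
ψ ⊙ (ψ ⇒ ψ) = max(0, 0.92 + 1.00 − 1) = max(0, 0.92) = 0.92
φ ∨ χ = max(0.23, 0.34) = 0.34
χ ∧ ψ = min(0.34, 0.92) = 0.34
φ ⇒ (χ ∧ ψ) = min(1, 1 − 0.23 + 0.34) = min(1, 1.11) = 1.00
χ ∨ (φ ⇒ (χ ∧ ψ)) = max(0.34, 1.00) = 1.00
(φ ∨ χ) ∨ (χ ∨ (φ ⇒ (χ ∧ ψ))) = max(0.34, 1.00) = 1.00
ψ ∧ φ = min(0.92, 0.23) = 0.23
((φ ∨ χ) ∨ (χ ∨ (φ ⇒ (χ ∧ ψ)))) ⊙ (ψ ∧ φ) = max(0, 1.00 + 0.23 − 1) = max(0, 0.23) = 0.23
(ψ ⊙ (ψ ⇒ ψ)) ∨ (((φ ∨ χ) ∨ (χ ∨ (φ ⇒ (χ ∧ ψ)))) ⊙ (ψ ∧ φ)) = max(0.92, 0.23) = 0.92

0.92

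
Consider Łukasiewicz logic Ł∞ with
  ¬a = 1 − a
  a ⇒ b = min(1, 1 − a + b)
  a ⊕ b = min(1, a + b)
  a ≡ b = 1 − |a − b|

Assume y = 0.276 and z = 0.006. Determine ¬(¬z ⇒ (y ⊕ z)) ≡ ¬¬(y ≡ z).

0.982

¬z = 1 − 0.006 = 0.994
y ⊕ z = min(1, 0.276 + 0.006) = min(1, 0.282) = 0.282
¬z ⇒ (y ⊕ z) = min(1, 1 − 0.994 + 0.282) = min(1, 0.288) = 0.288
¬(¬z ⇒ (y ⊕ z)) = 1 − 0.288 = 0.712
y ≡ z = 1 − |0.276 − 0.006| = 1 − 0.270 = 0.730
¬(y ≡ z) = 1 − 0.730 = 0.270
¬¬(y ≡ z) = 1 − 0.270 = 0.730
¬(¬z ⇒ (y ⊕ z)) ≡ ¬¬(y ≡ z) = 1 − |0.712 − 0.730| = 1 − 0.018 = 0.982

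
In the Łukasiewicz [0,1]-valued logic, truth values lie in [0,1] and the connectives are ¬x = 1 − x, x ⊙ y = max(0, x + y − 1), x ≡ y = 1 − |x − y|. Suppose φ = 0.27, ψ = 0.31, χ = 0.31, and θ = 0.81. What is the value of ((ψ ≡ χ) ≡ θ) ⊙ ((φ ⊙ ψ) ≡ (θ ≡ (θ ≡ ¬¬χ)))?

0.12

ψ ≡ χ = 1 − |0.31 − 0.31| = 1 − 0.00 = 1.00
(ψ ≡ χ) ≡ θ = 1 − |1.00 − 0.81| = 1 − 0.19 = 0.81
φ ⊙ ψ = max(0, 0.27 + 0.31 − 1) = max(0, -0.42) = 0.00
¬χ = 1 − 0.31 = 0.69
¬¬χ = 1 − 0.69 = 0.31
θ ≡ ¬¬χ = 1 − |0.81 − 0.31| = 1 − 0.50 = 0.50
θ ≡ (θ ≡ ¬¬χ) = 1 − |0.81 − 0.50| = 1 − 0.31 = 0.69
(φ ⊙ ψ) ≡ (θ ≡ (θ ≡ ¬¬χ)) = 1 − |0.00 − 0.69| = 1 − 0.69 = 0.31
((ψ ≡ χ) ≡ θ) ⊙ ((φ ⊙ ψ) ≡ (θ ≡ (θ ≡ ¬¬χ))) = max(0, 0.81 + 0.31 − 1) = max(0, 0.12) = 0.12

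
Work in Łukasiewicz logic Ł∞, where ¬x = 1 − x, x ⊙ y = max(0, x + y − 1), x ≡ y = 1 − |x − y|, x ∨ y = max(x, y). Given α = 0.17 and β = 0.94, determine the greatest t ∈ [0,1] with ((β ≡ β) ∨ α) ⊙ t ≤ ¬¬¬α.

0.83

β ≡ β = 1 − |0.94 − 0.94| = 1 − 0.00 = 1.00
(β ≡ β) ∨ α = max(1.00, 0.17) = 1.00
So the left factor is (β ≡ β) ∨ α = 1.00.
¬α = 1 − 0.17 = 0.83
¬¬α = 1 − 0.83 = 0.17
¬¬¬α = 1 − 0.17 = 0.83
So the right-hand bound is ¬¬¬α = 0.83.
The residuum of the Łukasiewicz t-norm gives the supremum: min(1, 1 − 1.00 + 0.83).
1 − 1.00 + 0.83 = 0.83, so t = min(1, 0.83) = 0.83.
Check: 1.00 ⊙ 0.83 = max(0, 0.83) = 0.83 ≤ 0.83.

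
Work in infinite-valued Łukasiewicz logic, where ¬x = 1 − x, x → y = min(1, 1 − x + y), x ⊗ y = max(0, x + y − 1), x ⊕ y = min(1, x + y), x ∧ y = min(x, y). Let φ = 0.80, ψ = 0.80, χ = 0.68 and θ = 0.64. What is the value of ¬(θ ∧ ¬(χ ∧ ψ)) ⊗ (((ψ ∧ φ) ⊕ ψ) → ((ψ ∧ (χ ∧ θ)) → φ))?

0.68

χ ∧ ψ = min(0.68, 0.80) = 0.68
¬(χ ∧ ψ) = 1 − 0.68 = 0.32
θ ∧ ¬(χ ∧ ψ) = min(0.64, 0.32) = 0.32
¬(θ ∧ ¬(χ ∧ ψ)) = 1 − 0.32 = 0.68
ψ ∧ φ = min(0.80, 0.80) = 0.80
(ψ ∧ φ) ⊕ ψ = min(1, 0.80 + 0.80) = min(1, 1.60) = 1.00
χ ∧ θ = min(0.68, 0.64) = 0.64
ψ ∧ (χ ∧ θ) = min(0.80, 0.64) = 0.64
(ψ ∧ (χ ∧ θ)) → φ = min(1, 1 − 0.64 + 0.80) = min(1, 1.16) = 1.00
((ψ ∧ φ) ⊕ ψ) → ((ψ ∧ (χ ∧ θ)) → φ) = min(1, 1 − 1.00 + 1.00) = min(1, 1.00) = 1.00
¬(θ ∧ ¬(χ ∧ ψ)) ⊗ (((ψ ∧ φ) ⊕ ψ) → ((ψ ∧ (χ ∧ θ)) → φ)) = max(0, 0.68 + 1.00 − 1) = max(0, 0.68) = 0.68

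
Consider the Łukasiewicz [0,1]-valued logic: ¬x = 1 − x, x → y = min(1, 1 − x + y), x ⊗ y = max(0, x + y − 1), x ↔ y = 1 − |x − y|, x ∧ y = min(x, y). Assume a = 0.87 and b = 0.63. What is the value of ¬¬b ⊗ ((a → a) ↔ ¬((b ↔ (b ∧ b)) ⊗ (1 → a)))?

0.00

¬b = 1 − 0.63 = 0.37
¬¬b = 1 − 0.37 = 0.63
a → a = min(1, 1 − 0.87 + 0.87) = min(1, 1.00) = 1.00
b ∧ b = min(0.63, 0.63) = 0.63
b ↔ (b ∧ b) = 1 − |0.63 − 0.63| = 1 − 0.00 = 1.00
1 → a = min(1, 1 − 1.00 + 0.87) = min(1, 0.87) = 0.87
(b ↔ (b ∧ b)) ⊗ (1 → a) = max(0, 1.00 + 0.87 − 1) = max(0, 0.87) = 0.87
¬((b ↔ (b ∧ b)) ⊗ (1 → a)) = 1 − 0.87 = 0.13
(a → a) ↔ ¬((b ↔ (b ∧ b)) ⊗ (1 → a)) = 1 − |1.00 − 0.13| = 1 − 0.87 = 0.13
¬¬b ⊗ ((a → a) ↔ ¬((b ↔ (b ∧ b)) ⊗ (1 → a))) = max(0, 0.63 + 0.13 − 1) = max(0, -0.24) = 0.00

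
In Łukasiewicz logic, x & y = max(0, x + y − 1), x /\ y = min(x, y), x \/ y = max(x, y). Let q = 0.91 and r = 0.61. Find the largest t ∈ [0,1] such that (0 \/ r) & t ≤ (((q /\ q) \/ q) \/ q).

0 \/ r = max(0.00, 0.61) = 0.61
So the left factor is 0 \/ r = 0.61.
q /\ q = min(0.91, 0.91) = 0.91
(q /\ q) \/ q = max(0.91, 0.91) = 0.91
((q /\ q) \/ q) \/ q = max(0.91, 0.91) = 0.91
So the right-hand bound is ((q /\ q) \/ q) \/ q = 0.91.
The residuum of the Łukasiewicz t-norm gives the supremum: min(1, 1 − 0.61 + 0.91).
1 − 0.61 + 0.91 = 1.30, so t = min(1, 1.30) = 1.00.
Check: 0.61 & 1.00 = max(0, 0.61) = 0.61 ≤ 0.91.

1.00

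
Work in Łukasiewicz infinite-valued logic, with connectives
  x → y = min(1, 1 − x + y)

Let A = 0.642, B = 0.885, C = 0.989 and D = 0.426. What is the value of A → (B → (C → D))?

0.910

C → D = min(1, 1 − 0.989 + 0.426) = min(1, 0.437) = 0.437
B → (C → D) = min(1, 1 − 0.885 + 0.437) = min(1, 0.552) = 0.552
A → (B → (C → D)) = min(1, 1 − 0.642 + 0.552) = min(1, 0.910) = 0.910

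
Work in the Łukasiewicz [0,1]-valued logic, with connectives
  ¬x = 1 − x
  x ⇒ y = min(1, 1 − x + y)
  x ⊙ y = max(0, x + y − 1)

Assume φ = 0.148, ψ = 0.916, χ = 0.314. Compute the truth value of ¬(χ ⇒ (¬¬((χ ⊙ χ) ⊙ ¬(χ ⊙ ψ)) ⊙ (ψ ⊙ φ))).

χ ⊙ χ = max(0, 0.314 + 0.314 − 1) = max(0, -0.372) = 0.000
χ ⊙ ψ = max(0, 0.314 + 0.916 − 1) = max(0, 0.230) = 0.230
¬(χ ⊙ ψ) = 1 − 0.230 = 0.770
(χ ⊙ χ) ⊙ ¬(χ ⊙ ψ) = max(0, 0.000 + 0.770 − 1) = max(0, -0.230) = 0.000
¬((χ ⊙ χ) ⊙ ¬(χ ⊙ ψ)) = 1 − 0.000 = 1.000
¬¬((χ ⊙ χ) ⊙ ¬(χ ⊙ ψ)) = 1 − 1.000 = 0.000
ψ ⊙ φ = max(0, 0.916 + 0.148 − 1) = max(0, 0.064) = 0.064
¬¬((χ ⊙ χ) ⊙ ¬(χ ⊙ ψ)) ⊙ (ψ ⊙ φ) = max(0, 0.000 + 0.064 − 1) = max(0, -0.936) = 0.000
χ ⇒ (¬¬((χ ⊙ χ) ⊙ ¬(χ ⊙ ψ)) ⊙ (ψ ⊙ φ)) = min(1, 1 − 0.314 + 0.000) = min(1, 0.686) = 0.686
¬(χ ⇒ (¬¬((χ ⊙ χ) ⊙ ¬(χ ⊙ ψ)) ⊙ (ψ ⊙ φ))) = 1 − 0.686 = 0.314

0.314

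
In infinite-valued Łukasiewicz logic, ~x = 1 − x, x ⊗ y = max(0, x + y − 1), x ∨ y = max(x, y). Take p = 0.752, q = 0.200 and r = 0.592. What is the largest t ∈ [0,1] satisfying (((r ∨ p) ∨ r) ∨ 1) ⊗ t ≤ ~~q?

0.200

r ∨ p = max(0.592, 0.752) = 0.752
(r ∨ p) ∨ r = max(0.752, 0.592) = 0.752
((r ∨ p) ∨ r) ∨ 1 = max(0.752, 1.000) = 1.000
So the left factor is ((r ∨ p) ∨ r) ∨ 1 = 1.000.
~q = 1 − 0.200 = 0.800
~~q = 1 − 0.800 = 0.200
So the right-hand bound is ~~q = 0.200.
The residuum of the Łukasiewicz t-norm gives the supremum: min(1, 1 − 1.000 + 0.200).
1 − 1.000 + 0.200 = 0.200, so t = min(1, 0.200) = 0.200.
Check: 1.000 ⊗ 0.200 = max(0, 0.200) = 0.200 ≤ 0.200.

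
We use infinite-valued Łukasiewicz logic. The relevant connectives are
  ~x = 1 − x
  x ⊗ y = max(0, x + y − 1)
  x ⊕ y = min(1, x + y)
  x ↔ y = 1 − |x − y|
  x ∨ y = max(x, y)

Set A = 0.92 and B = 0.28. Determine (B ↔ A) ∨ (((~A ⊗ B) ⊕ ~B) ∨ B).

0.72

B ↔ A = 1 − |0.28 − 0.92| = 1 − 0.64 = 0.36
~A = 1 − 0.92 = 0.08
~A ⊗ B = max(0, 0.08 + 0.28 − 1) = max(0, -0.64) = 0.00
~B = 1 − 0.28 = 0.72
(~A ⊗ B) ⊕ ~B = min(1, 0.00 + 0.72) = min(1, 0.72) = 0.72
((~A ⊗ B) ⊕ ~B) ∨ B = max(0.72, 0.28) = 0.72
(B ↔ A) ∨ (((~A ⊗ B) ⊕ ~B) ∨ B) = max(0.36, 0.72) = 0.72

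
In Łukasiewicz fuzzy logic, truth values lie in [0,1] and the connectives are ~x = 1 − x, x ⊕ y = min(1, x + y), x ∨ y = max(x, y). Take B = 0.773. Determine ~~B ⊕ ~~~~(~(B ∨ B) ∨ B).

~B = 1 − 0.773 = 0.227
~~B = 1 − 0.227 = 0.773
B ∨ B = max(0.773, 0.773) = 0.773
~(B ∨ B) = 1 − 0.773 = 0.227
~(B ∨ B) ∨ B = max(0.227, 0.773) = 0.773
~(~(B ∨ B) ∨ B) = 1 − 0.773 = 0.227
~~(~(B ∨ B) ∨ B) = 1 − 0.227 = 0.773
~~~(~(B ∨ B) ∨ B) = 1 − 0.773 = 0.227
~~~~(~(B ∨ B) ∨ B) = 1 − 0.227 = 0.773
~~B ⊕ ~~~~(~(B ∨ B) ∨ B) = min(1, 0.773 + 0.773) = min(1, 1.546) = 1.000

1.000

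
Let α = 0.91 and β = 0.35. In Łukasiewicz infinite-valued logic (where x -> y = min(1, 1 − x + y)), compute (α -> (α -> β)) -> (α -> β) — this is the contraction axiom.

0.91

α -> β = min(1, 1 − 0.91 + 0.35) = min(1, 0.44) = 0.44
α -> (α -> β) = min(1, 1 − 0.91 + 0.44) = min(1, 0.53) = 0.53
(α -> (α -> β)) -> (α -> β) = min(1, 1 − 0.53 + 0.44) = min(1, 0.91) = 0.91
(The value 0.91 < 1 shows this instance is not satisfied; fails in Ł∞ (the t-norm is not idempotent).)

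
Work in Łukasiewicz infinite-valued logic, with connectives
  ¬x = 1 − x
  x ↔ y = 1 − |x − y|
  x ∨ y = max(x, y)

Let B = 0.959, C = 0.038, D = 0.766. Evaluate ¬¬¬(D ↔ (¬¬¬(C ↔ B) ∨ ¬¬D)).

0.155

C ↔ B = 1 − |0.038 − 0.959| = 1 − 0.921 = 0.079
¬(C ↔ B) = 1 − 0.079 = 0.921
¬¬(C ↔ B) = 1 − 0.921 = 0.079
¬¬¬(C ↔ B) = 1 − 0.079 = 0.921
¬D = 1 − 0.766 = 0.234
¬¬D = 1 − 0.234 = 0.766
¬¬¬(C ↔ B) ∨ ¬¬D = max(0.921, 0.766) = 0.921
D ↔ (¬¬¬(C ↔ B) ∨ ¬¬D) = 1 − |0.766 − 0.921| = 1 − 0.155 = 0.845
¬(D ↔ (¬¬¬(C ↔ B) ∨ ¬¬D)) = 1 − 0.845 = 0.155
¬¬(D ↔ (¬¬¬(C ↔ B) ∨ ¬¬D)) = 1 − 0.155 = 0.845
¬¬¬(D ↔ (¬¬¬(C ↔ B) ∨ ¬¬D)) = 1 − 0.845 = 0.155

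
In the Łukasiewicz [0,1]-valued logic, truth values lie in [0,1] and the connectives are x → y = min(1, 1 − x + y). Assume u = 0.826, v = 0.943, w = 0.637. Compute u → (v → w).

v → w = min(1, 1 − 0.943 + 0.637) = min(1, 0.694) = 0.694
u → (v → w) = min(1, 1 − 0.826 + 0.694) = min(1, 0.868) = 0.868

0.868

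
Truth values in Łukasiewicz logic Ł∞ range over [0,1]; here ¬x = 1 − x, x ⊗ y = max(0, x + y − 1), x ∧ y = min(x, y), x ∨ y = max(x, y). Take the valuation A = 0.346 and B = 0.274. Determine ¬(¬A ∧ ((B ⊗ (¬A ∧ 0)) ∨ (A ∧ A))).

0.654

¬A = 1 − 0.346 = 0.654
¬A ∧ 0 = min(0.654, 0.000) = 0.000
B ⊗ (¬A ∧ 0) = max(0, 0.274 + 0.000 − 1) = max(0, -0.726) = 0.000
A ∧ A = min(0.346, 0.346) = 0.346
(B ⊗ (¬A ∧ 0)) ∨ (A ∧ A) = max(0.000, 0.346) = 0.346
¬A ∧ ((B ⊗ (¬A ∧ 0)) ∨ (A ∧ A)) = min(0.654, 0.346) = 0.346
¬(¬A ∧ ((B ⊗ (¬A ∧ 0)) ∨ (A ∧ A))) = 1 − 0.346 = 0.654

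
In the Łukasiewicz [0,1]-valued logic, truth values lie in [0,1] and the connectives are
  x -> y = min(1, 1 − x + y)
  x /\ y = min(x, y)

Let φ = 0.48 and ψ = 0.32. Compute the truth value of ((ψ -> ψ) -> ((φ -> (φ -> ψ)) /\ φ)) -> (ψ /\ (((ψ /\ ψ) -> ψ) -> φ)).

ψ -> ψ = min(1, 1 − 0.32 + 0.32) = min(1, 1.00) = 1.00
φ -> ψ = min(1, 1 − 0.48 + 0.32) = min(1, 0.84) = 0.84
φ -> (φ -> ψ) = min(1, 1 − 0.48 + 0.84) = min(1, 1.36) = 1.00
(φ -> (φ -> ψ)) /\ φ = min(1.00, 0.48) = 0.48
(ψ -> ψ) -> ((φ -> (φ -> ψ)) /\ φ) = min(1, 1 − 1.00 + 0.48) = min(1, 0.48) = 0.48
ψ /\ ψ = min(0.32, 0.32) = 0.32
(ψ /\ ψ) -> ψ = min(1, 1 − 0.32 + 0.32) = min(1, 1.00) = 1.00
((ψ /\ ψ) -> ψ) -> φ = min(1, 1 − 1.00 + 0.48) = min(1, 0.48) = 0.48
ψ /\ (((ψ /\ ψ) -> ψ) -> φ) = min(0.32, 0.48) = 0.32
((ψ -> ψ) -> ((φ -> (φ -> ψ)) /\ φ)) -> (ψ /\ (((ψ /\ ψ) -> ψ) -> φ)) = min(1, 1 − 0.48 + 0.32) = min(1, 0.84) = 0.84

0.84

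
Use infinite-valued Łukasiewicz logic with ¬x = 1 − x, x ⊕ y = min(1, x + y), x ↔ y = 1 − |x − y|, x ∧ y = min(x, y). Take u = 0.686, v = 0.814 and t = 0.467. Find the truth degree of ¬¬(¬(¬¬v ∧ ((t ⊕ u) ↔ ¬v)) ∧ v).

¬v = 1 − 0.814 = 0.186
¬¬v = 1 − 0.186 = 0.814
t ⊕ u = min(1, 0.467 + 0.686) = min(1, 1.153) = 1.000
(t ⊕ u) ↔ ¬v = 1 − |1.000 − 0.186| = 1 − 0.814 = 0.186
¬¬v ∧ ((t ⊕ u) ↔ ¬v) = min(0.814, 0.186) = 0.186
¬(¬¬v ∧ ((t ⊕ u) ↔ ¬v)) = 1 − 0.186 = 0.814
¬(¬¬v ∧ ((t ⊕ u) ↔ ¬v)) ∧ v = min(0.814, 0.814) = 0.814
¬(¬(¬¬v ∧ ((t ⊕ u) ↔ ¬v)) ∧ v) = 1 − 0.814 = 0.186
¬¬(¬(¬¬v ∧ ((t ⊕ u) ↔ ¬v)) ∧ v) = 1 − 0.186 = 0.814

0.814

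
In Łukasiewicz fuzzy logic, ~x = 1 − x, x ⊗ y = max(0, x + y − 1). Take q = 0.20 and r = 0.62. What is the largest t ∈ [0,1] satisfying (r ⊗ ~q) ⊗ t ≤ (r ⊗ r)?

~q = 1 − 0.20 = 0.80
r ⊗ ~q = max(0, 0.62 + 0.80 − 1) = max(0, 0.42) = 0.42
So the left factor is r ⊗ ~q = 0.42.
r ⊗ r = max(0, 0.62 + 0.62 − 1) = max(0, 0.24) = 0.24
So the right-hand bound is r ⊗ r = 0.24.
The residuum of the Łukasiewicz t-norm gives the supremum: min(1, 1 − 0.42 + 0.24).
1 − 0.42 + 0.24 = 0.82, so t = min(1, 0.82) = 0.82.
Check: 0.42 ⊗ 0.82 = max(0, 0.24) = 0.24 ≤ 0.24.

0.82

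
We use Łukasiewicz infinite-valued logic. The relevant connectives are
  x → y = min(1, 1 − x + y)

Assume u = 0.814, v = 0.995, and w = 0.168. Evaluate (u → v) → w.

0.168

u → v = min(1, 1 − 0.814 + 0.995) = min(1, 1.181) = 1.000
(u → v) → w = min(1, 1 − 1.000 + 0.168) = min(1, 0.168) = 0.168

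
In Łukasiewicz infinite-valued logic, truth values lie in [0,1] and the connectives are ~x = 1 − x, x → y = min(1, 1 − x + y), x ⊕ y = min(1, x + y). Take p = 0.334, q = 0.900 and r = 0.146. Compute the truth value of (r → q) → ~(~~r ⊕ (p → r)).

0.042

r → q = min(1, 1 − 0.146 + 0.900) = min(1, 1.754) = 1.000
~r = 1 − 0.146 = 0.854
~~r = 1 − 0.854 = 0.146
p → r = min(1, 1 − 0.334 + 0.146) = min(1, 0.812) = 0.812
~~r ⊕ (p → r) = min(1, 0.146 + 0.812) = min(1, 0.958) = 0.958
~(~~r ⊕ (p → r)) = 1 − 0.958 = 0.042
(r → q) → ~(~~r ⊕ (p → r)) = min(1, 1 − 1.000 + 0.042) = min(1, 0.042) = 0.042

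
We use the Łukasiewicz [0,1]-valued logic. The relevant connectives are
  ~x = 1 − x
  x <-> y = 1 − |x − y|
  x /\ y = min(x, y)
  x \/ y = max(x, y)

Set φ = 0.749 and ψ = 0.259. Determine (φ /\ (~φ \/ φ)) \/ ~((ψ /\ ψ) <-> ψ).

~φ = 1 − 0.749 = 0.251
~φ \/ φ = max(0.251, 0.749) = 0.749
φ /\ (~φ \/ φ) = min(0.749, 0.749) = 0.749
ψ /\ ψ = min(0.259, 0.259) = 0.259
(ψ /\ ψ) <-> ψ = 1 − |0.259 − 0.259| = 1 − 0.000 = 1.000
~((ψ /\ ψ) <-> ψ) = 1 − 1.000 = 0.000
(φ /\ (~φ \/ φ)) \/ ~((ψ /\ ψ) <-> ψ) = max(0.749, 0.000) = 0.749

0.749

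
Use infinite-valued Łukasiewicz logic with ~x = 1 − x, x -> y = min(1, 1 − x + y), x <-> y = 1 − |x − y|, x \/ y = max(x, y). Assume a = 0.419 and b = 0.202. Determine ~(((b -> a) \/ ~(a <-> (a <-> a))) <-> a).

0.581

b -> a = min(1, 1 − 0.202 + 0.419) = min(1, 1.217) = 1.000
a <-> a = 1 − |0.419 − 0.419| = 1 − 0.000 = 1.000
a <-> (a <-> a) = 1 − |0.419 − 1.000| = 1 − 0.581 = 0.419
~(a <-> (a <-> a)) = 1 − 0.419 = 0.581
(b -> a) \/ ~(a <-> (a <-> a)) = max(1.000, 0.581) = 1.000
((b -> a) \/ ~(a <-> (a <-> a))) <-> a = 1 − |1.000 − 0.419| = 1 − 0.581 = 0.419
~(((b -> a) \/ ~(a <-> (a <-> a))) <-> a) = 1 − 0.419 = 0.581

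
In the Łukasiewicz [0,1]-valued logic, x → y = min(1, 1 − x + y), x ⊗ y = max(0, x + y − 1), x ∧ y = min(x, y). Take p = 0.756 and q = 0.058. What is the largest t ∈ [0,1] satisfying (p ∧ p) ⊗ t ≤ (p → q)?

0.546

p ∧ p = min(0.756, 0.756) = 0.756
So the left factor is p ∧ p = 0.756.
p → q = min(1, 1 − 0.756 + 0.058) = min(1, 0.302) = 0.302
So the right-hand bound is p → q = 0.302.
The residuum of the Łukasiewicz t-norm gives the supremum: min(1, 1 − 0.756 + 0.302).
1 − 0.756 + 0.302 = 0.546, so t = min(1, 0.546) = 0.546.
Check: 0.756 ⊗ 0.546 = max(0, 0.302) = 0.302 ≤ 0.302.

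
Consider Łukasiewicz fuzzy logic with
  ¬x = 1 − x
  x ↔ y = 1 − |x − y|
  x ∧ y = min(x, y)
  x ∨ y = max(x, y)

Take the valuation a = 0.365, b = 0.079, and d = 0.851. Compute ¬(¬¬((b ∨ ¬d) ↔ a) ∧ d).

0.216

¬d = 1 − 0.851 = 0.149
b ∨ ¬d = max(0.079, 0.149) = 0.149
(b ∨ ¬d) ↔ a = 1 − |0.149 − 0.365| = 1 − 0.216 = 0.784
¬((b ∨ ¬d) ↔ a) = 1 − 0.784 = 0.216
¬¬((b ∨ ¬d) ↔ a) = 1 − 0.216 = 0.784
¬¬((b ∨ ¬d) ↔ a) ∧ d = min(0.784, 0.851) = 0.784
¬(¬¬((b ∨ ¬d) ↔ a) ∧ d) = 1 − 0.784 = 0.216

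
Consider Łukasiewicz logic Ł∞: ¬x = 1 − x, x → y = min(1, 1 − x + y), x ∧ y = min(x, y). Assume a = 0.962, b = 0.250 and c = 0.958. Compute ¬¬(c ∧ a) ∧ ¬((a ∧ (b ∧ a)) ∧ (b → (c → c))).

0.750

c ∧ a = min(0.958, 0.962) = 0.958
¬(c ∧ a) = 1 − 0.958 = 0.042
¬¬(c ∧ a) = 1 − 0.042 = 0.958
b ∧ a = min(0.250, 0.962) = 0.250
a ∧ (b ∧ a) = min(0.962, 0.250) = 0.250
c → c = min(1, 1 − 0.958 + 0.958) = min(1, 1.000) = 1.000
b → (c → c) = min(1, 1 − 0.250 + 1.000) = min(1, 1.750) = 1.000
(a ∧ (b ∧ a)) ∧ (b → (c → c)) = min(0.250, 1.000) = 0.250
¬((a ∧ (b ∧ a)) ∧ (b → (c → c))) = 1 − 0.250 = 0.750
¬¬(c ∧ a) ∧ ¬((a ∧ (b ∧ a)) ∧ (b → (c → c))) = min(0.958, 0.750) = 0.750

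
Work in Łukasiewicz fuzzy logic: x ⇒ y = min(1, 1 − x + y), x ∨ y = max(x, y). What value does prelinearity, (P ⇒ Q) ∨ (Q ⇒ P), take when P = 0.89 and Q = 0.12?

1.00

P ⇒ Q = min(1, 1 − 0.89 + 0.12) = min(1, 0.23) = 0.23
Q ⇒ P = min(1, 1 − 0.12 + 0.89) = min(1, 1.77) = 1.00
(P ⇒ Q) ∨ (Q ⇒ P) = max(0.23, 1.00) = 1.00
(As expected: a Ł∞-tautology — holds in every MV-chain.)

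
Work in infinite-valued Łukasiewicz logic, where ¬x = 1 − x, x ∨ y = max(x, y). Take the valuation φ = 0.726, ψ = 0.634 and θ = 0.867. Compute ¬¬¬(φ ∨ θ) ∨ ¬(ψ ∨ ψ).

0.366

φ ∨ θ = max(0.726, 0.867) = 0.867
¬(φ ∨ θ) = 1 − 0.867 = 0.133
¬¬(φ ∨ θ) = 1 − 0.133 = 0.867
¬¬¬(φ ∨ θ) = 1 − 0.867 = 0.133
ψ ∨ ψ = max(0.634, 0.634) = 0.634
¬(ψ ∨ ψ) = 1 − 0.634 = 0.366
¬¬¬(φ ∨ θ) ∨ ¬(ψ ∨ ψ) = max(0.133, 0.366) = 0.366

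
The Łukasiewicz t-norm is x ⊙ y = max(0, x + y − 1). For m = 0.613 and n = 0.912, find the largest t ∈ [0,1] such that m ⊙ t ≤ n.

1.000

The residuum of the Łukasiewicz t-norm gives the supremum: min(1, 1 − 0.613 + 0.912).
1 − 0.613 + 0.912 = 1.299, so t = min(1, 1.299) = 1.000.
Check: 0.613 ⊙ 1.000 = max(0, 0.613) = 0.613 ≤ 0.912.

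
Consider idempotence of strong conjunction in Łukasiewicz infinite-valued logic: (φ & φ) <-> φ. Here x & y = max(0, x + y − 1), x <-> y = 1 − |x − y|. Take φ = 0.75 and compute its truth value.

0.75

φ & φ = max(0, 0.75 + 0.75 − 1) = max(0, 0.50) = 0.50
(φ & φ) <-> φ = 1 − |0.50 − 0.75| = 1 − 0.25 = 0.75
(The value 0.75 < 1 shows this instance is not satisfied; fails in Ł∞ since a ⊗ a = max(0, 2a−1) ≠ a in general.)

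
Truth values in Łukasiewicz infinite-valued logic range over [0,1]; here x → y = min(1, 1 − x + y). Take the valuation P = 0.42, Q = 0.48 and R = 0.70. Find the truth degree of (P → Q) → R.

P → Q = min(1, 1 − 0.42 + 0.48) = min(1, 1.06) = 1.00
(P → Q) → R = min(1, 1 − 1.00 + 0.70) = min(1, 0.70) = 0.70

0.70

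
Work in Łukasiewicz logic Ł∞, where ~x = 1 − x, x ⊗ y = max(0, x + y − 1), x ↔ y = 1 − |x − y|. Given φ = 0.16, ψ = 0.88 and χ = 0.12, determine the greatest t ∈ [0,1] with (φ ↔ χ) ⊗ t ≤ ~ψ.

φ ↔ χ = 1 − |0.16 − 0.12| = 1 − 0.04 = 0.96
So the left factor is φ ↔ χ = 0.96.
~ψ = 1 − 0.88 = 0.12
So the right-hand bound is ~ψ = 0.12.
The residuum of the Łukasiewicz t-norm gives the supremum: min(1, 1 − 0.96 + 0.12).
1 − 0.96 + 0.12 = 0.16, so t = min(1, 0.16) = 0.16.
Check: 0.96 ⊗ 0.16 = max(0, 0.12) = 0.12 ≤ 0.12.

0.16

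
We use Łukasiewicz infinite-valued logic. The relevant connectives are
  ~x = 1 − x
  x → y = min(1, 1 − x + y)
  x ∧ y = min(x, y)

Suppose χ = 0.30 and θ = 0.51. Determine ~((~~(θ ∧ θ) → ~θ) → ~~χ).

θ ∧ θ = min(0.51, 0.51) = 0.51
~(θ ∧ θ) = 1 − 0.51 = 0.49
~~(θ ∧ θ) = 1 − 0.49 = 0.51
~θ = 1 − 0.51 = 0.49
~~(θ ∧ θ) → ~θ = min(1, 1 − 0.51 + 0.49) = min(1, 0.98) = 0.98
~χ = 1 − 0.30 = 0.70
~~χ = 1 − 0.70 = 0.30
(~~(θ ∧ θ) → ~θ) → ~~χ = min(1, 1 − 0.98 + 0.30) = min(1, 0.32) = 0.32
~((~~(θ ∧ θ) → ~θ) → ~~χ) = 1 − 0.32 = 0.68

0.68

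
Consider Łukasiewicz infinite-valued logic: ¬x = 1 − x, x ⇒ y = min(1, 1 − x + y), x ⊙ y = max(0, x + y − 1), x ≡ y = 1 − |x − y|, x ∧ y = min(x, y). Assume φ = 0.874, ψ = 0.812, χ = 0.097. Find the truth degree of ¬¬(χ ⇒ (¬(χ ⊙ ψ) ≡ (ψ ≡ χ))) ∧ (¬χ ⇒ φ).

0.971

χ ⊙ ψ = max(0, 0.097 + 0.812 − 1) = max(0, -0.091) = 0.000
¬(χ ⊙ ψ) = 1 − 0.000 = 1.000
ψ ≡ χ = 1 − |0.812 − 0.097| = 1 − 0.715 = 0.285
¬(χ ⊙ ψ) ≡ (ψ ≡ χ) = 1 − |1.000 − 0.285| = 1 − 0.715 = 0.285
χ ⇒ (¬(χ ⊙ ψ) ≡ (ψ ≡ χ)) = min(1, 1 − 0.097 + 0.285) = min(1, 1.188) = 1.000
¬(χ ⇒ (¬(χ ⊙ ψ) ≡ (ψ ≡ χ))) = 1 − 1.000 = 0.000
¬¬(χ ⇒ (¬(χ ⊙ ψ) ≡ (ψ ≡ χ))) = 1 − 0.000 = 1.000
¬χ = 1 − 0.097 = 0.903
¬χ ⇒ φ = min(1, 1 − 0.903 + 0.874) = min(1, 0.971) = 0.971
¬¬(χ ⇒ (¬(χ ⊙ ψ) ≡ (ψ ≡ χ))) ∧ (¬χ ⇒ φ) = min(1.000, 0.971) = 0.971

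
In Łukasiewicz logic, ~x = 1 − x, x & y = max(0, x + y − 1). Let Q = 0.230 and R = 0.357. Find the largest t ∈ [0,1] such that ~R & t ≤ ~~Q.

0.587

~R = 1 − 0.357 = 0.643
So the left factor is ~R = 0.643.
~Q = 1 − 0.230 = 0.770
~~Q = 1 − 0.770 = 0.230
So the right-hand bound is ~~Q = 0.230.
The residuum of the Łukasiewicz t-norm gives the supremum: min(1, 1 − 0.643 + 0.230).
1 − 0.643 + 0.230 = 0.587, so t = min(1, 0.587) = 0.587.
Check: 0.643 & 0.587 = max(0, 0.230) = 0.230 ≤ 0.230.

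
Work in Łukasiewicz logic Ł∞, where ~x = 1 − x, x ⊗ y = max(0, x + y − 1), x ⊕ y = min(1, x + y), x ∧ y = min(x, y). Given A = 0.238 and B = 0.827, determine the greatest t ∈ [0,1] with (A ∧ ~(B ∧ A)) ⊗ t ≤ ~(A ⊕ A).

B ∧ A = min(0.827, 0.238) = 0.238
~(B ∧ A) = 1 − 0.238 = 0.762
A ∧ ~(B ∧ A) = min(0.238, 0.762) = 0.238
So the left factor is A ∧ ~(B ∧ A) = 0.238.
A ⊕ A = min(1, 0.238 + 0.238) = min(1, 0.476) = 0.476
~(A ⊕ A) = 1 − 0.476 = 0.524
So the right-hand bound is ~(A ⊕ A) = 0.524.
The residuum of the Łukasiewicz t-norm gives the supremum: min(1, 1 − 0.238 + 0.524).
1 − 0.238 + 0.524 = 1.286, so t = min(1, 1.286) = 1.000.
Check: 0.238 ⊗ 1.000 = max(0, 0.238) = 0.238 ≤ 0.524.

1.000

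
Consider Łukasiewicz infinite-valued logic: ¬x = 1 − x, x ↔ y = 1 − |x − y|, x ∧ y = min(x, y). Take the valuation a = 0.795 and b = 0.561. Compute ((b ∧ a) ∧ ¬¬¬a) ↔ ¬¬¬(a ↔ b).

0.971

b ∧ a = min(0.561, 0.795) = 0.561
¬a = 1 − 0.795 = 0.205
¬¬a = 1 − 0.205 = 0.795
¬¬¬a = 1 − 0.795 = 0.205
(b ∧ a) ∧ ¬¬¬a = min(0.561, 0.205) = 0.205
a ↔ b = 1 − |0.795 − 0.561| = 1 − 0.234 = 0.766
¬(a ↔ b) = 1 − 0.766 = 0.234
¬¬(a ↔ b) = 1 − 0.234 = 0.766
¬¬¬(a ↔ b) = 1 − 0.766 = 0.234
((b ∧ a) ∧ ¬¬¬a) ↔ ¬¬¬(a ↔ b) = 1 − |0.205 − 0.234| = 1 − 0.029 = 0.971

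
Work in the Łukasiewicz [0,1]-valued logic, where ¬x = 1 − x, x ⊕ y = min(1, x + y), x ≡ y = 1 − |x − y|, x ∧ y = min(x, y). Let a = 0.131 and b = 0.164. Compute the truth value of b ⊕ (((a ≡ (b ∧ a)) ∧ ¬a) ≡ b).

b ∧ a = min(0.164, 0.131) = 0.131
a ≡ (b ∧ a) = 1 − |0.131 − 0.131| = 1 − 0.000 = 1.000
¬a = 1 − 0.131 = 0.869
(a ≡ (b ∧ a)) ∧ ¬a = min(1.000, 0.869) = 0.869
((a ≡ (b ∧ a)) ∧ ¬a) ≡ b = 1 − |0.869 − 0.164| = 1 − 0.705 = 0.295
b ⊕ (((a ≡ (b ∧ a)) ∧ ¬a) ≡ b) = min(1, 0.164 + 0.295) = min(1, 0.459) = 0.459

0.459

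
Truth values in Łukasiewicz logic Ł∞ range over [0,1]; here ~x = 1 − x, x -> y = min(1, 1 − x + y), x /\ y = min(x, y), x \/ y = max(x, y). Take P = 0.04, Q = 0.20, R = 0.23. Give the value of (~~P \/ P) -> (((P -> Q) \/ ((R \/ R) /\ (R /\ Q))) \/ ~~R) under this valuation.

1.00

~P = 1 − 0.04 = 0.96
~~P = 1 − 0.96 = 0.04
~~P \/ P = max(0.04, 0.04) = 0.04
P -> Q = min(1, 1 − 0.04 + 0.20) = min(1, 1.16) = 1.00
R \/ R = max(0.23, 0.23) = 0.23
R /\ Q = min(0.23, 0.20) = 0.20
(R \/ R) /\ (R /\ Q) = min(0.23, 0.20) = 0.20
(P -> Q) \/ ((R \/ R) /\ (R /\ Q)) = max(1.00, 0.20) = 1.00
~R = 1 − 0.23 = 0.77
~~R = 1 − 0.77 = 0.23
((P -> Q) \/ ((R \/ R) /\ (R /\ Q))) \/ ~~R = max(1.00, 0.23) = 1.00
(~~P \/ P) -> (((P -> Q) \/ ((R \/ R) /\ (R /\ Q))) \/ ~~R) = min(1, 1 − 0.04 + 1.00) = min(1, 1.96) = 1.00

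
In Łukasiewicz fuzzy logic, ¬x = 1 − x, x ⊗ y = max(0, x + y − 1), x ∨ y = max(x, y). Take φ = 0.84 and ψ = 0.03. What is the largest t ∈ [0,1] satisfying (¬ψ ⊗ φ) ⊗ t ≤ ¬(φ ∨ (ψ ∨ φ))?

¬ψ = 1 − 0.03 = 0.97
¬ψ ⊗ φ = max(0, 0.97 + 0.84 − 1) = max(0, 0.81) = 0.81
So the left factor is ¬ψ ⊗ φ = 0.81.
ψ ∨ φ = max(0.03, 0.84) = 0.84
φ ∨ (ψ ∨ φ) = max(0.84, 0.84) = 0.84
¬(φ ∨ (ψ ∨ φ)) = 1 − 0.84 = 0.16
So the right-hand bound is ¬(φ ∨ (ψ ∨ φ)) = 0.16.
The residuum of the Łukasiewicz t-norm gives the supremum: min(1, 1 − 0.81 + 0.16).
1 − 0.81 + 0.16 = 0.35, so t = min(1, 0.35) = 0.35.
Check: 0.81 ⊗ 0.35 = max(0, 0.16) = 0.16 ≤ 0.16.

0.35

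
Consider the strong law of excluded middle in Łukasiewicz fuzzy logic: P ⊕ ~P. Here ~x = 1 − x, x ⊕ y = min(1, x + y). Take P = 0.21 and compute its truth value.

~P = 1 − 0.21 = 0.79
P ⊕ ~P = min(1, 0.21 + 0.79) = min(1, 1.00) = 1.00
(As expected: always 1 in Ł∞ since a ⊕ (1−a) = 1.)

1.00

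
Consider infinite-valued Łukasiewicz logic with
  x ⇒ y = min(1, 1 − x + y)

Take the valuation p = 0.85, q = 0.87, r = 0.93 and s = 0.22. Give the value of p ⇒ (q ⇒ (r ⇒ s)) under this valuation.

0.57

r ⇒ s = min(1, 1 − 0.93 + 0.22) = min(1, 0.29) = 0.29
q ⇒ (r ⇒ s) = min(1, 1 − 0.87 + 0.29) = min(1, 0.42) = 0.42
p ⇒ (q ⇒ (r ⇒ s)) = min(1, 1 − 0.85 + 0.42) = min(1, 0.57) = 0.57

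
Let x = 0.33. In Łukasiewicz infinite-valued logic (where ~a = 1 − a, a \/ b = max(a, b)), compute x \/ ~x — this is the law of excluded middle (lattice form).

0.67

~x = 1 − 0.33 = 0.67
x \/ ~x = max(0.33, 0.67) = 0.67
(The value 0.67 < 1 shows this instance is not satisfied; not a Ł∞-tautology — its value is max(a, 1−a).)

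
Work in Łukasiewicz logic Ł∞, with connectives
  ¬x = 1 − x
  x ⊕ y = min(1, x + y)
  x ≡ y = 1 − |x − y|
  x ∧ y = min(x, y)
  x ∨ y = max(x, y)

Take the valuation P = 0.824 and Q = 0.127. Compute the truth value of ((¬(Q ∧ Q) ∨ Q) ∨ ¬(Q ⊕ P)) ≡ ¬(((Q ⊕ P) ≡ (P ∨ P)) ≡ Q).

Q ∧ Q = min(0.127, 0.127) = 0.127
¬(Q ∧ Q) = 1 − 0.127 = 0.873
¬(Q ∧ Q) ∨ Q = max(0.873, 0.127) = 0.873
Q ⊕ P = min(1, 0.127 + 0.824) = min(1, 0.951) = 0.951
¬(Q ⊕ P) = 1 − 0.951 = 0.049
(¬(Q ∧ Q) ∨ Q) ∨ ¬(Q ⊕ P) = max(0.873, 0.049) = 0.873
P ∨ P = max(0.824, 0.824) = 0.824
(Q ⊕ P) ≡ (P ∨ P) = 1 − |0.951 − 0.824| = 1 − 0.127 = 0.873
((Q ⊕ P) ≡ (P ∨ P)) ≡ Q = 1 − |0.873 − 0.127| = 1 − 0.746 = 0.254
¬(((Q ⊕ P) ≡ (P ∨ P)) ≡ Q) = 1 − 0.254 = 0.746
((¬(Q ∧ Q) ∨ Q) ∨ ¬(Q ⊕ P)) ≡ ¬(((Q ⊕ P) ≡ (P ∨ P)) ≡ Q) = 1 − |0.873 − 0.746| = 1 − 0.127 = 0.873

0.873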